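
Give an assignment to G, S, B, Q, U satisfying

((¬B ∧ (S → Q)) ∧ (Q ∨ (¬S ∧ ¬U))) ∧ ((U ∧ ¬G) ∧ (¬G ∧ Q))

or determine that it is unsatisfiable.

G = False, S = False, B = False, Q = True, U = True

  (¬B ∧ (S → Q)) ∧ (Q ∨ (¬S ∧ ¬U)) = True
    ¬B ∧ (S → Q) = True
      ¬B = True
      S → Q = True
    Q ∨ (¬S ∧ ¬U) = True
      ¬S ∧ ¬U = False
        ¬S = True
        ¬U = False
  (U ∧ ¬G) ∧ (¬G ∧ Q) = True
    U ∧ ¬G = True
      ¬G = True
    ¬G ∧ Q = True
      ¬G = True
Both conjuncts True, so the formula holds.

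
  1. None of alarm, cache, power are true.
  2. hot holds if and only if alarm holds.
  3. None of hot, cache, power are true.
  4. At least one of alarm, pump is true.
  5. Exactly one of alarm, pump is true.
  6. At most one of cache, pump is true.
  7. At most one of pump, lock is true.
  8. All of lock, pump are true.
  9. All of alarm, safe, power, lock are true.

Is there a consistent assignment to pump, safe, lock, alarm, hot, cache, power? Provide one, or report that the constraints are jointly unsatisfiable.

Case alarm = True:
  Constraint (1) is violated (alarm=T) — contradiction.
Case alarm = False:
  Constraint (9) is violated (alarm=F) — contradiction.
Both cases fail — unsatisfiable.

No satisfying assignment exists.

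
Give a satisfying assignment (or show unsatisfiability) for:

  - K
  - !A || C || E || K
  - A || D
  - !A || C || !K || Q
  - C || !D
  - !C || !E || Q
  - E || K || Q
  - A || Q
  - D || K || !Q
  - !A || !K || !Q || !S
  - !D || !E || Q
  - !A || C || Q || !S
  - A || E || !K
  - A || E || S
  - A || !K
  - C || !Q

D: True, E: False, Q: False, K: True, A: True, C: True, S: True

Unit clause (K) forces K = True.
In (A || !K) only A is left, so A = True.
Set D = True.
  then (C || !D) forces C = True.
Set E = False.
Set Q = False.
Set S = True.
All clauses satisfied.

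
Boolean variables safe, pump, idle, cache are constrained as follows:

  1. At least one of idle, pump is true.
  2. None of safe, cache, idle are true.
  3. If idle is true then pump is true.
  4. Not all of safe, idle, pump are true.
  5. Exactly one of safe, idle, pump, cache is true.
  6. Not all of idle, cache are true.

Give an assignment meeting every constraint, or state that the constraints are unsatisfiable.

safe = False, pump = True, idle = False, cache = False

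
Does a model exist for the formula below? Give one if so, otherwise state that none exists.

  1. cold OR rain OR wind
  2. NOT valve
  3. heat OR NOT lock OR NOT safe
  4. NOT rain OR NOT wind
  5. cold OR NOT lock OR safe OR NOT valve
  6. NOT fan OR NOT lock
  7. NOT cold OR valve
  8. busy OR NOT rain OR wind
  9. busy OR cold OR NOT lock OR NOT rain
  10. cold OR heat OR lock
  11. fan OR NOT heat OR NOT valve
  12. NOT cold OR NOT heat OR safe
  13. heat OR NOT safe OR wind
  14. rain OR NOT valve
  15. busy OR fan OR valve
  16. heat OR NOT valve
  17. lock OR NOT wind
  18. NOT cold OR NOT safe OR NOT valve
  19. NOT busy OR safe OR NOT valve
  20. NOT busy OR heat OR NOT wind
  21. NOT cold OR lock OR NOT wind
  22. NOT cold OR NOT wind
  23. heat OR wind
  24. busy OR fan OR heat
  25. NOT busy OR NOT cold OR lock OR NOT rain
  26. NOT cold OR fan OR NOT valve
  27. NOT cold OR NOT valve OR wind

lock=T, heat=T, cold=F, safe=T, wind=T, fan=F, valve=F, rain=F, busy=T

Unit clause (NOT valve) forces valve = False.
In (NOT cold OR valve) only NOT cold is left, so cold = False.
Set lock = True.
  then (NOT fan OR NOT lock) forces fan = False.
  then (busy OR fan OR valve) forces busy = True.
Try heat = False:
  (heat OR NOT lock OR NOT safe) forces safe = False.
  (NOT busy OR heat OR NOT wind) forces wind = False.
  clause (heat OR wind) is falsified — backtrack.
So heat = True.
Set safe = True.
Set wind = True.
  then (NOT rain OR NOT wind) forces rain = False.
All clauses satisfied.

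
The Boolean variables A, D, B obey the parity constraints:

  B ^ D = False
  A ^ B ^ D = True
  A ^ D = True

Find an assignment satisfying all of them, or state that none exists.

A=T, D=F, B=F

B ^ D = F ^ F = False ✓
A ^ B ^ D = T ^ F ^ F = True ✓
A ^ D = T ^ F = True ✓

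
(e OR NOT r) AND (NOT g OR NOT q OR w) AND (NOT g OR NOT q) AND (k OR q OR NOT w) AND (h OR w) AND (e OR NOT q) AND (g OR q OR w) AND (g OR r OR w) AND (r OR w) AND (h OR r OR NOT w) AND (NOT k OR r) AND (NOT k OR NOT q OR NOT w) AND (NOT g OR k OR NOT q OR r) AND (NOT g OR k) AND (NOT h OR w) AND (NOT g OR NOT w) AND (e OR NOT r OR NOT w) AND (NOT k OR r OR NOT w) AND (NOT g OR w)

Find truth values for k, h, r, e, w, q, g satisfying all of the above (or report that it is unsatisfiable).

Set k = False.
  then (NOT g OR k) forces g = False.
Set h = True.
  then (NOT h OR w) forces w = True.
  then (k OR q OR NOT w) forces q = True.
  then (e OR NOT q) forces e = True.
Set r = False.
All clauses satisfied.

k = False; h = True; r = False; e = True; w = True; q = True; g = False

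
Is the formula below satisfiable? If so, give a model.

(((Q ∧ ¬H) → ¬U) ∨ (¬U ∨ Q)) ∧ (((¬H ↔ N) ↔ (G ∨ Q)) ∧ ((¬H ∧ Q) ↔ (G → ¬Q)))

G = True, U = True, H = True, N = False, Q = True

  ((Q ∧ ¬H) → ¬U) ∨ (¬U ∨ Q) = True
    (Q ∧ ¬H) → ¬U = True
      Q ∧ ¬H = False
        ¬H = False
      ¬U = False
    ¬U ∨ Q = True
      ¬U = False
  ((¬H ↔ N) ↔ (G ∨ Q)) ∧ ((¬H ∧ Q) ↔ (G → ¬Q)) = True
    (¬H ↔ N) ↔ (G ∨ Q) = True
      ¬H ↔ N = True
        ¬H = False
      G ∨ Q = True
    (¬H ∧ Q) ↔ (G → ¬Q) = True
      ¬H ∧ Q = False
        ¬H = False
      G → ¬Q = False
        ¬Q = False
Both conjuncts True, so the formula holds.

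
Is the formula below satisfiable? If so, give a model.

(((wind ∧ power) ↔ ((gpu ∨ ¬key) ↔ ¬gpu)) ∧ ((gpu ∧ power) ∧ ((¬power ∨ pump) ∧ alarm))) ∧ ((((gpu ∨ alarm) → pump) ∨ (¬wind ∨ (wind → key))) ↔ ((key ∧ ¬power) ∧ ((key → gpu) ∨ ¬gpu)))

Case gpu = True: the formula simplifies to (¬((wind ∧ power)) ∧ (power ∧ ((¬power ∨ pump) ∧ alarm))) ∧ ((pump ∨ (¬wind ∨ (wind → key))) ↔ (key ∧ ¬power)).
  power = True: simplifies to (¬wind ∧ (pump ∧ alarm)) ∧ ¬((pump ∨ (¬wind ∨ (wind → key)))).
    pump = True: the conjunct ¬((pump ∨ (¬wind ∨ (wind → key)))) becomes ¬((True ∨ (¬wind ∨ (wind → key)))) = False.
    pump = False: the conjunct pump is False.
  power = False: the conjunct power is False.
Case gpu = False: the conjunct gpu is False.
Both cases fail — unsatisfiable.

No satisfying assignment exists.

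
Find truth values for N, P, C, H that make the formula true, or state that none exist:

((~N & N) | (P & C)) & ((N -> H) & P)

N = False, P = True, C = True, H = True

  (~N & N) | (P & C) = True
    ~N & N = False
      ~N = True
    P & C = True
  (N -> H) & P = True
    N -> H = True
Both conjuncts True, so the formula holds.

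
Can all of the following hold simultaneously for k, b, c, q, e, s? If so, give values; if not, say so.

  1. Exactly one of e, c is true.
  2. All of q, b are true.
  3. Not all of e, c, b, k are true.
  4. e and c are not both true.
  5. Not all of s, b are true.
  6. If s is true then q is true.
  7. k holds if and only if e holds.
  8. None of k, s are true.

k=F, b=T, c=T, q=T, e=F, s=F

  (1) {e, c}: 1 true — exactly one ✓
  (2) {q, b}: all 2 true ✓
  (3) {e, c, b, k}: 2/4 true — not all ✓
  (4) e=F, c=T — not both ✓
  (5) {s, b}: 1/2 true — not all ✓
  (6) s=F ⇒ q: vacuous ✓
  (7) k=F, e=F — same ✓
  (8) {k, s}: 0 true — none ✓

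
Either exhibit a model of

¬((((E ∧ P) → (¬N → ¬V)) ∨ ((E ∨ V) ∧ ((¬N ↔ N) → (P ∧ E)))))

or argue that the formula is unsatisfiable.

Case N = True: the formula becomes ¬((True ∨ (E ∨ V))) = False.
Case N = False: the formula simplifies to ¬((((E ∧ P) → ¬V) ∨ (E ∨ V))).
  E = True: this becomes ¬(((P → ¬V) ∨ True)) = False.
  E = False: this becomes ¬((True ∨ V)) = False.
Both cases fail — unsatisfiable.

Unsatisfiable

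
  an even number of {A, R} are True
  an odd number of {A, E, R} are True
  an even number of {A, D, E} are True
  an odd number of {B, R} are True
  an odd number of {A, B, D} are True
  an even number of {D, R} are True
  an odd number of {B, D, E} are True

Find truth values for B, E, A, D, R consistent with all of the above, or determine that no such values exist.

Adding constraints 2, 3, 6 mod 2: every variable appears an even number of times on the left, so the left side is 0.
But the right sides sum to 1 (mod 2). 0 ≠ 1 — the system is inconsistent.

No satisfying assignment exists.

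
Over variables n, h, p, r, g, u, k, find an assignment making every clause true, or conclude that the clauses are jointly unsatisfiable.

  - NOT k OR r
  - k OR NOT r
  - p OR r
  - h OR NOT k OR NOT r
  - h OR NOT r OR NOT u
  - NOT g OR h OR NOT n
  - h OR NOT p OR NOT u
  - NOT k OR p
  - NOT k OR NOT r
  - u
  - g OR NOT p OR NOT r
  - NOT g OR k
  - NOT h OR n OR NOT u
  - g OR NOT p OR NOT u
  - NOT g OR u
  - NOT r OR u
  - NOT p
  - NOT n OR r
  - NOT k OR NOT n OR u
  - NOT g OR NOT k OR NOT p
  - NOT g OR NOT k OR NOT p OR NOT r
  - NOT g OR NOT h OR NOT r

Case p = True:
  Clause (NOT p) is falsified — contradiction.
Case p = False:
  (p OR r) forces r = True.
  (k OR NOT r) forces k = True.
  Clause (NOT k OR p) is falsified — contradiction.
Both cases fail, so the formula is unsatisfiable.

UNSATISFIABLE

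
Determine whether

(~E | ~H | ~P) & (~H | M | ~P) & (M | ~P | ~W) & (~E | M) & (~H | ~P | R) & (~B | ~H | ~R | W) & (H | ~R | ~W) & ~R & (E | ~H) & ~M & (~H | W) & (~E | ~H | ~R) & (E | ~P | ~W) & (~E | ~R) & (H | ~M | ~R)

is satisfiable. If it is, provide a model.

Unit clause (~R) forces R = False.
Unit clause (~M) forces M = False.
In (~E | M) only ~E is left, so E = False.
In (E | ~H) only ~H is left, so H = False.
Set B = False.
Set W = False.
Set P = True.
All clauses satisfied.

B=F, W=F, M=F, P=T, E=F, H=F, R=F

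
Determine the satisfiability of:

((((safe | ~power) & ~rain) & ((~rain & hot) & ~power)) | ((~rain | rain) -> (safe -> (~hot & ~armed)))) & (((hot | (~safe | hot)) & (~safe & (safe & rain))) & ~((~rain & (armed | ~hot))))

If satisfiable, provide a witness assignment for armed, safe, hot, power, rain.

Case safe = True: the conjunct ~safe is False.
Case safe = False: the conjunct safe is False.
Both cases fail — unsatisfiable.

The formula is unsatisfiable.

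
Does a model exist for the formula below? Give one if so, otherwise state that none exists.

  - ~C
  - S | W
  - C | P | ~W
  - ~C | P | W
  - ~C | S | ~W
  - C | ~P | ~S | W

Unit clause (~C) forces C = False.
Set S = False.
  then (S | W) forces W = True.
  then (C | P | ~W) forces P = True.
Check each clause:
  (~C): ~C holds.
  (S | W): W holds.
  (C | P | ~W): P holds.
  (~C | P | W): ~C holds.
  (~C | S | ~W): ~C holds.
  (C | ~P | ~S | W): ~S holds.
All clauses satisfied.

S: False, P: True, C: False, W: True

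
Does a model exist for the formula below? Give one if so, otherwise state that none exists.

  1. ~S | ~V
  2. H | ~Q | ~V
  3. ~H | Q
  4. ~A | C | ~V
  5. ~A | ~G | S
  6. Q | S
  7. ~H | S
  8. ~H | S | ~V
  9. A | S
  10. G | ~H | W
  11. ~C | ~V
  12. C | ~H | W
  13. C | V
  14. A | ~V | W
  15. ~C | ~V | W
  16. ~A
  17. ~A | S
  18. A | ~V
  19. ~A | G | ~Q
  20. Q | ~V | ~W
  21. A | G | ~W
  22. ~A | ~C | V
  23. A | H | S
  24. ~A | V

Unit clause (~A) forces A = False.
In (A | ~V) only ~V is left, so V = False.
In (A | S) only S is left, so S = True.
In (C | V) only C is left, so C = True.
Set Q = True.
Set H = True.
Set W = True.
  then (A | G | ~W) forces G = True.
All clauses satisfied.

Q: True; H: True; A: False; S: True; V: False; C: True; W: True; G: True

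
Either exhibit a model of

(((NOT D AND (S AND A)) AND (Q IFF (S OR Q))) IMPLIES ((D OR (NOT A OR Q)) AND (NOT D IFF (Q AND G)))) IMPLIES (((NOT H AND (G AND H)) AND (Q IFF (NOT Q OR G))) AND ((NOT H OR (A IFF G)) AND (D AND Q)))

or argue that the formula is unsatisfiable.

S = True; Q = True; H = True; A = True; G = False; D = False

  (((NOT D AND (S AND A)) AND (Q IFF (S OR Q))) IMPLIES ((D OR (NOT A OR Q)) AND (NOT D IFF (Q AND G)))) IMPLIES (((NOT H AND (G AND H)) AND (Q IFF (NOT Q OR G))) AND ((NOT H OR (A IFF G)) AND (D AND Q))) = True
    ((NOT D AND (S AND A)) AND (Q IFF (S OR Q))) IMPLIES ((D OR (NOT A OR Q)) AND (NOT D IFF (Q AND G))) = False
      (NOT D AND (S AND A)) AND (Q IFF (S OR Q)) = True
        NOT D AND (S AND A) = True
          NOT D = True
          S AND A = True
        Q IFF (S OR Q) = True
          S OR Q = True
      (D OR (NOT A OR Q)) AND (NOT D IFF (Q AND G)) = False
        D OR (NOT A OR Q) = True
          NOT A OR Q = True
            NOT A = False
        NOT D IFF (Q AND G) = False
          NOT D = True
          Q AND G = False
    ((NOT H AND (G AND H)) AND (Q IFF (NOT Q OR G))) AND ((NOT H OR (A IFF G)) AND (D AND Q)) = False
      (NOT H AND (G AND H)) AND (Q IFF (NOT Q OR G)) = False
        NOT H AND (G AND H) = False
          NOT H = False
          G AND H = False
        Q IFF (NOT Q OR G) = False
          NOT Q OR G = False
            NOT Q = False
      (NOT H OR (A IFF G)) AND (D AND Q) = False
        NOT H OR (A IFF G) = False
          NOT H = False
          A IFF G = False
        D AND Q = False
The formula evaluates to True.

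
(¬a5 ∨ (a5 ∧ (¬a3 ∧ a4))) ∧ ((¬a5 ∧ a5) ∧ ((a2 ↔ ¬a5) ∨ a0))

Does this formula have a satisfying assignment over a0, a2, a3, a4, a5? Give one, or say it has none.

Case a5 = True: the conjunct ¬a5 is False.
Case a5 = False: the conjunct a5 is False.
Both cases fail — unsatisfiable.

The formula is unsatisfiable.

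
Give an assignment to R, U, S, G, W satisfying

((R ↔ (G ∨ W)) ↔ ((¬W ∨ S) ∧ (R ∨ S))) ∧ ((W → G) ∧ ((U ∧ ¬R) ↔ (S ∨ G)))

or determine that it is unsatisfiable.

R: False, U: True, S: False, G: True, W: True

  (R ↔ (G ∨ W)) ↔ ((¬W ∨ S) ∧ (R ∨ S)) = True
    R ↔ (G ∨ W) = False
      G ∨ W = True
    (¬W ∨ S) ∧ (R ∨ S) = False
      ¬W ∨ S = False
        ¬W = False
      R ∨ S = False
  (W → G) ∧ ((U ∧ ¬R) ↔ (S ∨ G)) = True
    W → G = True
    (U ∧ ¬R) ↔ (S ∨ G) = True
      U ∧ ¬R = True
        ¬R = True
      S ∨ G = True
Both conjuncts True, so the formula holds.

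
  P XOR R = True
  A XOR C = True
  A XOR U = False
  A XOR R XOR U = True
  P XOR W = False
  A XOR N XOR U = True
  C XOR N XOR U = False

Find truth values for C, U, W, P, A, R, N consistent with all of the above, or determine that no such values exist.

C = True; U = False; W = False; P = False; A = False; R = True; N = True

P XOR R = F XOR T = True ✓
A XOR C = F XOR T = True ✓
A XOR U = F XOR F = False ✓
A XOR R XOR U = F XOR T XOR F = True ✓
P XOR W = F XOR F = False ✓
A XOR N XOR U = F XOR T XOR F = True ✓
C XOR N XOR U = T XOR T XOR F = False ✓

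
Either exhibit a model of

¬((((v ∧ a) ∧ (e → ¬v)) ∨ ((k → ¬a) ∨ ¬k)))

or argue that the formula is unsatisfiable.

a = True, v = False, e = False, k = True

  ¬((((v ∧ a) ∧ (e → ¬v)) ∨ ((k → ¬a) ∨ ¬k))) = True
    ((v ∧ a) ∧ (e → ¬v)) ∨ ((k → ¬a) ∨ ¬k) = False
      (v ∧ a) ∧ (e → ¬v) = False
        v ∧ a = False
        e → ¬v = True
          ¬v = True
      (k → ¬a) ∨ ¬k = False
        k → ¬a = False
          ¬a = False
        ¬k = False
The formula evaluates to True.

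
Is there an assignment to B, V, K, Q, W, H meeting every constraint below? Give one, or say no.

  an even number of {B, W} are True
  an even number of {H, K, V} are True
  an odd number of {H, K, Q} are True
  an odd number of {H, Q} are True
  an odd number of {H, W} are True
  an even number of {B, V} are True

No satisfying assignment exists.

Adding constraints 1, 2, 3, 4, 5, 6 mod 2: every variable appears an even number of times on the left, so the left side is 0.
But the right sides sum to 1 (mod 2). 0 ≠ 1 — the system is inconsistent.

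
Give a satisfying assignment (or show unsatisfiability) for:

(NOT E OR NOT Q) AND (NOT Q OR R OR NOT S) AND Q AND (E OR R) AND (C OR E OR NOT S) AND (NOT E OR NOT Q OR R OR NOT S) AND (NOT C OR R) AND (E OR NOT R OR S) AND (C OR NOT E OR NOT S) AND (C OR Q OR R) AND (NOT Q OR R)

C = True, E = False, R = True, Q = True, S = True

Unit clause (Q) forces Q = True.
In (NOT Q OR R) only R is left, so R = True.
In (NOT E OR NOT Q) only NOT E is left, so E = False.
In (E OR NOT R OR S) only S is left, so S = True.
In (C OR E OR NOT S) only C is left, so C = True.
All clauses satisfied.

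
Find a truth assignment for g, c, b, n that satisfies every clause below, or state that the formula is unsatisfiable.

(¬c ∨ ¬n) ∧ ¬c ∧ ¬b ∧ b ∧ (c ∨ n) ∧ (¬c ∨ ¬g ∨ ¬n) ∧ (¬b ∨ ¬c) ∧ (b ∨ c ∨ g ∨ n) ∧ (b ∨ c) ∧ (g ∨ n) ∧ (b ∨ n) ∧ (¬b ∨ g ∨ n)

Case b = True:
  Clause (¬b) is falsified — contradiction.
Case b = False:
  Clause (b) is falsified — contradiction.
Both cases fail, so the formula is unsatisfiable.

The formula is unsatisfiable.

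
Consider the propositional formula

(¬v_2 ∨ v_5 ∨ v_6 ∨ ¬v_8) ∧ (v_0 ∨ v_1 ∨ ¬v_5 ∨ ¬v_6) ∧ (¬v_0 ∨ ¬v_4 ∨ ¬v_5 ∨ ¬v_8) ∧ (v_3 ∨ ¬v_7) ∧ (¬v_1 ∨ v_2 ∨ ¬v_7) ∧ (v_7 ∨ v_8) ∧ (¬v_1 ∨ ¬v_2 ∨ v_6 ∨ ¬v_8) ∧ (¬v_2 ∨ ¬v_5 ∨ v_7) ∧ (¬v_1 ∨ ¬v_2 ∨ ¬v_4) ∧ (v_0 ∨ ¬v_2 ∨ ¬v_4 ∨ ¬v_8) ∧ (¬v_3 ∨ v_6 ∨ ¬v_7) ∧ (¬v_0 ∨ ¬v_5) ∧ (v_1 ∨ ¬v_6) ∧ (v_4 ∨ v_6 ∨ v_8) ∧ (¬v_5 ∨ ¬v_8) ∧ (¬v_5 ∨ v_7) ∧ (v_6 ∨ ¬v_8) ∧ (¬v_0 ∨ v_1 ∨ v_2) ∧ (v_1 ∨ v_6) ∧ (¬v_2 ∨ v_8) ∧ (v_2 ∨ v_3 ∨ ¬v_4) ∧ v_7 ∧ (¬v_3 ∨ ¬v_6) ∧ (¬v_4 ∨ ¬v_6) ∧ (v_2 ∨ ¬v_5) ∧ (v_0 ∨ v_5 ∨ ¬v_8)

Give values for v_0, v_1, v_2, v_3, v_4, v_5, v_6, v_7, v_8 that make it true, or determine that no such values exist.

Unsatisfiable — no assignment works.

Case v_7 = True:
  (v_3 ∨ ¬v_7) forces v_3 = True.
  (¬v_3 ∨ v_6 ∨ ¬v_7) forces v_6 = True.
  Clause (¬v_3 ∨ ¬v_6) is falsified — contradiction.
Case v_7 = False:
  Clause (v_7) is falsified — contradiction.
Both cases fail, so the formula is unsatisfiable.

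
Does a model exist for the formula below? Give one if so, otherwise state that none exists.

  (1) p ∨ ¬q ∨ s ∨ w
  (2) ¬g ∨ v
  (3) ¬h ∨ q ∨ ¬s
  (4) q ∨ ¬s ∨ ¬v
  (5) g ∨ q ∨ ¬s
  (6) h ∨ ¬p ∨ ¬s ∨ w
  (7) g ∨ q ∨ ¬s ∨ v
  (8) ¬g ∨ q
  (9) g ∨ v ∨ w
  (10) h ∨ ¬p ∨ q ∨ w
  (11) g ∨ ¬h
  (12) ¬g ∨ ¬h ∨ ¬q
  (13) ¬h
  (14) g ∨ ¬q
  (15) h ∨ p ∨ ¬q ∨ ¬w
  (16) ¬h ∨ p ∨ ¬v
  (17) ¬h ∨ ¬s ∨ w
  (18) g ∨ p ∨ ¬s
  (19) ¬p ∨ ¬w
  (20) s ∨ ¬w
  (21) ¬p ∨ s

h: False; q: True; v: True; w: False; g: True; s: True; p: False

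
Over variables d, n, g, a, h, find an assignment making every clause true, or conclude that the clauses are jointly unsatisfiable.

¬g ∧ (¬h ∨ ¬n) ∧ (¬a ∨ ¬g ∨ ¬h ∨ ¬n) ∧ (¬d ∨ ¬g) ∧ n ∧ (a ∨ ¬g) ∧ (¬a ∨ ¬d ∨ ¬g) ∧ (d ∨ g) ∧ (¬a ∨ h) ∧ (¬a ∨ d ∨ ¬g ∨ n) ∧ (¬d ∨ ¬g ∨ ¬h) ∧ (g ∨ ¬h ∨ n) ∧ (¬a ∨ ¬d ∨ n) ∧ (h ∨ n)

d = True, n = True, g = False, a = False, h = False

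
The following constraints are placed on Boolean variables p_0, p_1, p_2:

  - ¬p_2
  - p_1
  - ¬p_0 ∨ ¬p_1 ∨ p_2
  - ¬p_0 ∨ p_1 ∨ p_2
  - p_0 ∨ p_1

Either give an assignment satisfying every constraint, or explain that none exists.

Unit clause (¬p_2) forces p_2 = False.
Unit clause (p_1) forces p_1 = True.
In (¬p_0 ∨ ¬p_1 ∨ p_2) only ¬p_0 is left, so p_0 = False.
Check each clause:
  (¬p_2): ¬p_2 holds.
  (p_1): p_1 holds.
  (¬p_0 ∨ ¬p_1 ∨ p_2): ¬p_0 holds.
  (¬p_0 ∨ p_1 ∨ p_2): ¬p_0 holds.
  (p_0 ∨ p_1): p_1 holds.
All clauses satisfied.

p_0 = False, p_1 = True, p_2 = False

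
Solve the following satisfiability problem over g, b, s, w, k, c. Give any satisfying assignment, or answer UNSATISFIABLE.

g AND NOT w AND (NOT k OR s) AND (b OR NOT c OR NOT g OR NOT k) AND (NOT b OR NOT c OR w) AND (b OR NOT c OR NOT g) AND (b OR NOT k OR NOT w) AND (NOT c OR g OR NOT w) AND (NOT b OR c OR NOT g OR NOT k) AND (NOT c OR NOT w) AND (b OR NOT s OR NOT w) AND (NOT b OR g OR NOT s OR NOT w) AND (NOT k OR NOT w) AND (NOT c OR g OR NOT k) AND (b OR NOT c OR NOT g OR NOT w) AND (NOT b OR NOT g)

Unit clause (g) forces g = True.
Unit clause (NOT w) forces w = False.
In (NOT b OR NOT g) only NOT b is left, so b = False.
In (b OR NOT c OR NOT g) only NOT c is left, so c = False.
Set s = True.
Set k = True.
All clauses satisfied.

g = True, b = False, s = True, w = False, k = True, c = False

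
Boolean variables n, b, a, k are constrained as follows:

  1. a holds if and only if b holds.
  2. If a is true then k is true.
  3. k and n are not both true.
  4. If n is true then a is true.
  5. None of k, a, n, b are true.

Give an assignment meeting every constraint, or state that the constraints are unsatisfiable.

n = False, b = False, a = False, k = False

  (1) a=F, b=F — same ✓
  (2) a=F ⇒ k: vacuous ✓
  (3) k=F, n=F — not both ✓
  (4) n=F ⇒ a: vacuous ✓
  (5) {k, a, n, b}: 0 true — none ✓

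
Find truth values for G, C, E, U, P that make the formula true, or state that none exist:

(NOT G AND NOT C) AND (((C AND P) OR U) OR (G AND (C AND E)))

G=F, C=F, E=F, U=T, P=T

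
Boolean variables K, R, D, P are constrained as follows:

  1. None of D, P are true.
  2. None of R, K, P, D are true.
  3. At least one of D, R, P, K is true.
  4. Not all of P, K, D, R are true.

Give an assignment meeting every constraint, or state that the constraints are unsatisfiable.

Case K = True:
  Constraint (2) is violated (K=T) — contradiction.
Case K = False:
  (1) forces D = False.
  (1) forces P = False.
  (2) forces R = False.
  Constraint (3) is violated (D=F, R=F, P=F, K=F) — contradiction.
Both cases fail — unsatisfiable.

The formula is unsatisfiable.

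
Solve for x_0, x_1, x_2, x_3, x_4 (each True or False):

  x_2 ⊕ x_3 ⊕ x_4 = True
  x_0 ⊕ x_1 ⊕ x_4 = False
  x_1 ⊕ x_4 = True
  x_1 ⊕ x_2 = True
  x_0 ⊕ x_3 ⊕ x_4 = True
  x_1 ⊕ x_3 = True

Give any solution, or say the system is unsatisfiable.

x_0: True, x_1: False, x_2: True, x_3: True, x_4: True

x_2 ⊕ x_3 ⊕ x_4 = T ⊕ T ⊕ T = True ✓
x_0 ⊕ x_1 ⊕ x_4 = T ⊕ F ⊕ T = False ✓
x_1 ⊕ x_4 = F ⊕ T = True ✓
x_1 ⊕ x_2 = F ⊕ T = True ✓
x_0 ⊕ x_3 ⊕ x_4 = T ⊕ T ⊕ T = True ✓
x_1 ⊕ x_3 = F ⊕ T = True ✓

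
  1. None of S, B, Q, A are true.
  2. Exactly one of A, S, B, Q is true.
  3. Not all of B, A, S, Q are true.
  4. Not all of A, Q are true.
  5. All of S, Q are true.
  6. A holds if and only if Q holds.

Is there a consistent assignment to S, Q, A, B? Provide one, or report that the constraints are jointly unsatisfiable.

Case S = True:
  Constraint (1) is violated (S=T) — contradiction.
Case S = False:
  Constraint (5) is violated (S=F) — contradiction.
Both cases fail — unsatisfiable.

The formula is unsatisfiable.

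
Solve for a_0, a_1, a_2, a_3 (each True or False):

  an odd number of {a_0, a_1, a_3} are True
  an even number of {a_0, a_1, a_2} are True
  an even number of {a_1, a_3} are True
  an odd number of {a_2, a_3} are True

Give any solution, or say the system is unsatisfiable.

a_0 = True, a_1 = True, a_2 = False, a_3 = True

{a_0, a_1, a_3}: 3 true → odd ✓
{a_0, a_1, a_2}: 2 true → even ✓
{a_1, a_3}: 2 true → even ✓
{a_2, a_3}: 1 true → odd ✓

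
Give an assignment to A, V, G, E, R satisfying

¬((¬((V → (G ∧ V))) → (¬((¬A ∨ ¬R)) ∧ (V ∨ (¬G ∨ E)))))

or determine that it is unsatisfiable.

A: False; V: True; G: False; E: False; R: True

  ¬((¬((V → (G ∧ V))) → (¬((¬A ∨ ¬R)) ∧ (V ∨ (¬G ∨ E))))) = True
    ¬((V → (G ∧ V))) → (¬((¬A ∨ ¬R)) ∧ (V ∨ (¬G ∨ E))) = False
      ¬((V → (G ∧ V))) = True
        V → (G ∧ V) = False
          G ∧ V = False
      ¬((¬A ∨ ¬R)) ∧ (V ∨ (¬G ∨ E)) = False
        ¬((¬A ∨ ¬R)) = False
          ¬A ∨ ¬R = True
            ¬A = True
            ¬R = False
        V ∨ (¬G ∨ E) = True
          ¬G ∨ E = True
            ¬G = True
The formula evaluates to True.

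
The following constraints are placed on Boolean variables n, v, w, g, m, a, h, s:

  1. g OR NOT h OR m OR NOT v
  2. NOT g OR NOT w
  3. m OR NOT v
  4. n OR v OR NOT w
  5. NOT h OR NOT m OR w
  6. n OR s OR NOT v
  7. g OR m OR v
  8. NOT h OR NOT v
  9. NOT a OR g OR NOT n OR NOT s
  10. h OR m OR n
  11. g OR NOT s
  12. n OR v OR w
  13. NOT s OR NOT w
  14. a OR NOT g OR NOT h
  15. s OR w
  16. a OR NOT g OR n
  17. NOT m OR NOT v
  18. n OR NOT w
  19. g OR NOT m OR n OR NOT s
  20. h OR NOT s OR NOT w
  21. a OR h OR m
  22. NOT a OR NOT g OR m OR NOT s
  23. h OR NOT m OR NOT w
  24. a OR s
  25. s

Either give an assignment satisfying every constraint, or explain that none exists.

n=T, v=F, w=F, g=T, m=T, a=F, h=F, s=T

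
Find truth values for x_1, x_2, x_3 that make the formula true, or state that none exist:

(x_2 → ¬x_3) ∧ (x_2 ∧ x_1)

x_1 = True; x_2 = True; x_3 = False

  x_2 → ¬x_3 = True
    ¬x_3 = True
  x_2 ∧ x_1 = True
Both conjuncts True, so the formula holds.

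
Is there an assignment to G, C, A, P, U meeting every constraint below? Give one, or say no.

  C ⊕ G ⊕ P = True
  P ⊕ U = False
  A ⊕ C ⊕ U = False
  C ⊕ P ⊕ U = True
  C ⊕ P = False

G=T, C=T, A=F, P=T, U=T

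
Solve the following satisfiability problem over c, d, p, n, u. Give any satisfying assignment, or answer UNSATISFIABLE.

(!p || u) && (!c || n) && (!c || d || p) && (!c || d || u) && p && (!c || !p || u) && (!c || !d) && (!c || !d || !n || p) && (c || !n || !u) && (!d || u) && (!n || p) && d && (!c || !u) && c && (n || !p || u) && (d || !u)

Case c = True:
  (!c || n) forces n = True.
  (p) forces p = True.
  (!p || u) forces u = True.
  Clause (!c || !u) is falsified — contradiction.
Case c = False:
  Clause (c) is falsified — contradiction.
Both cases fail, so the formula is unsatisfiable.

No satisfying assignment exists.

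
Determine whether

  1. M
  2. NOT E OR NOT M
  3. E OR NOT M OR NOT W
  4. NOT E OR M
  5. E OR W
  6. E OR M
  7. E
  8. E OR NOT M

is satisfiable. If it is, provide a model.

No satisfying assignment exists.

Case M = True:
  (NOT E OR NOT M) forces E = False.
  Clause (E) is falsified — contradiction.
Case M = False:
  Clause (M) is falsified — contradiction.
Both cases fail, so the formula is unsatisfiable.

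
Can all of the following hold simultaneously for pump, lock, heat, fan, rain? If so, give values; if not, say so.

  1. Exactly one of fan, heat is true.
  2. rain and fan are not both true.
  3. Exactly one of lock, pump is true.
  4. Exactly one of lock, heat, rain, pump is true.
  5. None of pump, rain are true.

pump = False, lock = True, heat = False, fan = True, rain = False

  (1) {fan, heat}: 1 true — exactly one ✓
  (2) rain=F, fan=T — not both ✓
  (3) {lock, pump}: 1 true — exactly one ✓
  (4) {lock, heat, rain, pump}: 1 true — exactly one ✓
  (5) {pump, rain}: 0 true — none ✓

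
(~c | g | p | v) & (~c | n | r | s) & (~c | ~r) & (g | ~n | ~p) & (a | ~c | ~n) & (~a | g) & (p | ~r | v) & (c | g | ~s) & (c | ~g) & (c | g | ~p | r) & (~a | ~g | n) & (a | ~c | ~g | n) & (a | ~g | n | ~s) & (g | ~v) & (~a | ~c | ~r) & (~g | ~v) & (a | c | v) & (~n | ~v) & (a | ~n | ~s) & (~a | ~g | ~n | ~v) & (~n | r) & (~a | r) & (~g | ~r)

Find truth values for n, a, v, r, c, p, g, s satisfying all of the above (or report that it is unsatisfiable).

n = False, a = False, v = False, r = False, c = True, p = True, g = False, s = True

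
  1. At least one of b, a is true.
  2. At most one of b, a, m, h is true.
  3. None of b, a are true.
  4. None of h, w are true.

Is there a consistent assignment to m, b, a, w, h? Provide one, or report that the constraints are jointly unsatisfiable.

UNSATISFIABLE

Case b = True:
  Constraint (3) is violated (b=T) — contradiction.
Case b = False:
  (1) with b=F forces a = True.
  Constraint (3) is violated (a=T) — contradiction.
Both cases fail — unsatisfiable.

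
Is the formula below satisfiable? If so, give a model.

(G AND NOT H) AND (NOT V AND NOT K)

K=F, H=F, V=F, G=T

  G AND NOT H = True
    NOT H = True
  NOT V AND NOT K = True
    NOT V = True
    NOT K = True
Both conjuncts True, so the formula holds.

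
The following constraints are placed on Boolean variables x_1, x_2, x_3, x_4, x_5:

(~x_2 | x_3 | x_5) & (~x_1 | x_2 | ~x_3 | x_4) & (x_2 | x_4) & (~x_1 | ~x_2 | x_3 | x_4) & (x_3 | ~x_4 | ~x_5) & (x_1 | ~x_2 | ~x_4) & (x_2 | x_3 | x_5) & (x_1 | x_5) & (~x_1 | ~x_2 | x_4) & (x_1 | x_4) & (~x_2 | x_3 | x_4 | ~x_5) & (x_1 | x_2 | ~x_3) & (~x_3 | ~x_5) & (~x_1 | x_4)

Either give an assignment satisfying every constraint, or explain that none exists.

x_1: True, x_2: True, x_3: True, x_4: True, x_5: False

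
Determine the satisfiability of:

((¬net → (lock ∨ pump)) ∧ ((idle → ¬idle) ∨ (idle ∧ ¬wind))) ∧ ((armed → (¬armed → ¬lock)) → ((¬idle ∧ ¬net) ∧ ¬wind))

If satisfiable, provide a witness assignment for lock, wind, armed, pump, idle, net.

lock: False, wind: False, armed: True, pump: True, idle: False, net: False

  (¬net → (lock ∨ pump)) ∧ ((idle → ¬idle) ∨ (idle ∧ ¬wind)) = True
    ¬net → (lock ∨ pump) = True
      ¬net = True
      lock ∨ pump = True
    (idle → ¬idle) ∨ (idle ∧ ¬wind) = True
      idle → ¬idle = True
        ¬idle = True
      idle ∧ ¬wind = False
        ¬wind = True
  (armed → (¬armed → ¬lock)) → ((¬idle ∧ ¬net) ∧ ¬wind) = True
    armed → (¬armed → ¬lock) = True
      ¬armed → ¬lock = True
        ¬armed = False
        ¬lock = True
    (¬idle ∧ ¬net) ∧ ¬wind = True
      ¬idle ∧ ¬net = True
        ¬idle = True
        ¬net = True
      ¬wind = True
Both conjuncts True, so the formula holds.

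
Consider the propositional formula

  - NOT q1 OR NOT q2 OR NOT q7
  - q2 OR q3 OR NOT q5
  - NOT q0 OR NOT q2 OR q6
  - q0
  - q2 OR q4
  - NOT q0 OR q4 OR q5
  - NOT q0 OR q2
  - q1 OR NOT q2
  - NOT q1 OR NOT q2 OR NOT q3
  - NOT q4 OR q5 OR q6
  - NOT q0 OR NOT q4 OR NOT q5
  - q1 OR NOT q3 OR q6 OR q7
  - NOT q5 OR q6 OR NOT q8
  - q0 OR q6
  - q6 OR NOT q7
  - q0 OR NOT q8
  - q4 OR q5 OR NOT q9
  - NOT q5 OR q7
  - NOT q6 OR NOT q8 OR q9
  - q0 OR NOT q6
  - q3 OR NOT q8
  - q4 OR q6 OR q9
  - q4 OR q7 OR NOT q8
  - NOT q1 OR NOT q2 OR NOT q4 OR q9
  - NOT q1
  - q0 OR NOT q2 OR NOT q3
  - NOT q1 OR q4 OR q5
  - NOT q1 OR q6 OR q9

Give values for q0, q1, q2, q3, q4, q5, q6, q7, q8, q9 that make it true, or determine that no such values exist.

Case q1 = True:
  Clause (NOT q1) is falsified — contradiction.
Case q1 = False:
  (q0) forces q0 = True.
  (NOT q0 OR q2) forces q2 = True.
  Clause (q1 OR NOT q2) is falsified — contradiction.
Both cases fail, so the formula is unsatisfiable.

UNSATISFIABLE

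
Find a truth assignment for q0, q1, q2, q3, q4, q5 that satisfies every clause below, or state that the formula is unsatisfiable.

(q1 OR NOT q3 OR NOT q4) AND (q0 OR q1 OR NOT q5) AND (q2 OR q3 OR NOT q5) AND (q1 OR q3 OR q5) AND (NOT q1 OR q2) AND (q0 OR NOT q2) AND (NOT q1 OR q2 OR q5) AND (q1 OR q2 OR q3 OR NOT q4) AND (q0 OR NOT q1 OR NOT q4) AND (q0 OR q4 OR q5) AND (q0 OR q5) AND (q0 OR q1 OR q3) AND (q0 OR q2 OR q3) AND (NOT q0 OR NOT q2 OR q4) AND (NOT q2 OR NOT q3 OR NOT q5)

Set q0 = True.
Set q1 = False.
Set q2 = False.
Try q3 = False:
  (q2 OR q3 OR NOT q5) forces q5 = False.
  clause (q1 OR q3 OR q5) is falsified — backtrack.
So q3 = True.
  then (q1 OR NOT q3 OR NOT q4) forces q4 = False.
Set q5 = True.
All clauses satisfied.

q0 = True; q1 = False; q2 = False; q3 = True; q4 = False; q5 = True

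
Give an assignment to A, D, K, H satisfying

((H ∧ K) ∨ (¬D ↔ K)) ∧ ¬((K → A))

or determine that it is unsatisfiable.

A = False; D = True; K = True; H = True

  (H ∧ K) ∨ (¬D ↔ K) = True
    H ∧ K = True
    ¬D ↔ K = False
      ¬D = False
  ¬((K → A)) = True
    K → A = False
Both conjuncts True, so the formula holds.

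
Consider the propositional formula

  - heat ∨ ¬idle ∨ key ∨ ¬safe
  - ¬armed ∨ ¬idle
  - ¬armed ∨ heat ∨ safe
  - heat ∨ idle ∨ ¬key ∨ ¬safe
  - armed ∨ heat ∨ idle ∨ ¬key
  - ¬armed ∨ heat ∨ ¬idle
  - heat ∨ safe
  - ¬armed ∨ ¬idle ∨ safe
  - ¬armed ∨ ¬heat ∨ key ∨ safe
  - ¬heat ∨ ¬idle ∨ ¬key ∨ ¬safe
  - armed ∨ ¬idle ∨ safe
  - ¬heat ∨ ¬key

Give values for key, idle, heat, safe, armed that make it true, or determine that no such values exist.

key=F, idle=F, heat=T, safe=T, armed=T

Set key = False.
Set idle = False.
Set heat = True.
Set safe = True.
Set armed = True.
All clauses satisfied.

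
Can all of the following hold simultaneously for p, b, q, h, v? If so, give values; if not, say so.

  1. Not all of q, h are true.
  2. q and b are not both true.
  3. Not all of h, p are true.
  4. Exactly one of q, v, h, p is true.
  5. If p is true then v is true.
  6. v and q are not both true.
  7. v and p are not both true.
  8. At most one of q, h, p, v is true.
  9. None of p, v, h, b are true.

p: False, b: False, q: True, h: False, v: False

  (1) {q, h}: 1/2 true — not all ✓
  (2) q=T, b=F — not both ✓
  (3) {h, p}: 0/2 true — not all ✓
  (4) {q, v, h, p}: 1 true — exactly one ✓
  (5) p=F ⇒ v: vacuous ✓
  (6) v=F, q=T — not both ✓
  (7) v=F, p=F — not both ✓
  (8) {q, h, p, v}: 1 true — at most one ✓
  (9) {p, v, h, b}: 0 true — none ✓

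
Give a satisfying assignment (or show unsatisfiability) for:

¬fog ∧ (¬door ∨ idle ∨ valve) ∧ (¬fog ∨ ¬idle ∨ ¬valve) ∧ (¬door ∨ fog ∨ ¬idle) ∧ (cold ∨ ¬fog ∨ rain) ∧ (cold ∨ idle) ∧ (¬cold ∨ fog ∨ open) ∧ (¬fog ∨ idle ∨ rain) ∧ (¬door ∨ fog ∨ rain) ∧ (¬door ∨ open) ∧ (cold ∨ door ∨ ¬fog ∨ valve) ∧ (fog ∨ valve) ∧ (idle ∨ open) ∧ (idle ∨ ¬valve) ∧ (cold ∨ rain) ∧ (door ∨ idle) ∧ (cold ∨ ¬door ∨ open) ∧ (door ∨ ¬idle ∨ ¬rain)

Unit clause (¬fog) forces fog = False.
In (fog ∨ valve) only valve is left, so valve = True.
In (idle ∨ ¬valve) only idle is left, so idle = True.
In (¬door ∨ fog ∨ ¬idle) only ¬door is left, so door = False.
In (door ∨ ¬idle ∨ ¬rain) only ¬rain is left, so rain = False.
In (cold ∨ rain) only cold is left, so cold = True.
In (¬cold ∨ fog ∨ open) only open is left, so open = True.
All clauses satisfied.

valve = True, rain = False, cold = True, door = False, fog = False, idle = True, open = True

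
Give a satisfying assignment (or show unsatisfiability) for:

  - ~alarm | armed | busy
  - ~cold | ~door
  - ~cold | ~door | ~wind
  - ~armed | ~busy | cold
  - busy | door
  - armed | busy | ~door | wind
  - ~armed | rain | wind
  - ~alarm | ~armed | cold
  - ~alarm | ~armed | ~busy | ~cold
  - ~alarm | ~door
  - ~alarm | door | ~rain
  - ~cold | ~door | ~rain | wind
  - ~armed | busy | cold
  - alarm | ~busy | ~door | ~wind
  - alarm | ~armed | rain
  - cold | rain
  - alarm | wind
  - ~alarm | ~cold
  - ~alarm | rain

wind = True, busy = True, rain = True, cold = False, alarm = False, door = False, armed = False

Set wind = True.
Set busy = True.
Set rain = True.
Set cold = False.
  then (~armed | ~busy | cold) forces armed = False.
Set alarm = False.
  then (alarm | ~busy | ~door | ~wind) forces door = False.
All clauses satisfied.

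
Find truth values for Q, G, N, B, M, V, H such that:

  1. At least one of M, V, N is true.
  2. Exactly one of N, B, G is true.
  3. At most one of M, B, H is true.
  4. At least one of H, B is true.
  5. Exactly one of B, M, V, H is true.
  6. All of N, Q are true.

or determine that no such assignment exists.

Q=T; G=F; N=T; B=F; M=F; V=F; H=T

  (1) {M, V, N}: 1 true — at least one ✓
  (2) {N, B, G}: 1 true — exactly one ✓
  (3) {M, B, H}: 1 true — at most one ✓
  (4) {H, B}: 1 true — at least one ✓
  (5) {B, M, V, H}: 1 true — exactly one ✓
  (6) {N, Q}: all 2 true ✓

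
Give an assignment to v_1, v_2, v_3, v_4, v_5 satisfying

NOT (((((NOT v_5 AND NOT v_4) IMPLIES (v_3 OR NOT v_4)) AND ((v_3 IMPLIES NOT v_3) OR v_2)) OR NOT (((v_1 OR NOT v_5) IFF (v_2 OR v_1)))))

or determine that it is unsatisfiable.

v_1 = True, v_2 = False, v_3 = True, v_4 = False, v_5 = False

  NOT (((((NOT v_5 AND NOT v_4) IMPLIES (v_3 OR NOT v_4)) AND ((v_3 IMPLIES NOT v_3) OR v_2)) OR NOT (((v_1 OR NOT v_5) IFF (v_2 OR v_1))))) = True
    (((NOT v_5 AND NOT v_4) IMPLIES (v_3 OR NOT v_4)) AND ((v_3 IMPLIES NOT v_3) OR v_2)) OR NOT (((v_1 OR NOT v_5) IFF (v_2 OR v_1))) = False
      ((NOT v_5 AND NOT v_4) IMPLIES (v_3 OR NOT v_4)) AND ((v_3 IMPLIES NOT v_3) OR v_2) = False
        (NOT v_5 AND NOT v_4) IMPLIES (v_3 OR NOT v_4) = True
          NOT v_5 AND NOT v_4 = True
            NOT v_5 = True
            NOT v_4 = True
          v_3 OR NOT v_4 = True
            NOT v_4 = True
        (v_3 IMPLIES NOT v_3) OR v_2 = False
          v_3 IMPLIES NOT v_3 = False
            NOT v_3 = False
      NOT (((v_1 OR NOT v_5) IFF (v_2 OR v_1))) = False
        (v_1 OR NOT v_5) IFF (v_2 OR v_1) = True
          v_1 OR NOT v_5 = True
            NOT v_5 = True
          v_2 OR v_1 = True
The formula evaluates to True.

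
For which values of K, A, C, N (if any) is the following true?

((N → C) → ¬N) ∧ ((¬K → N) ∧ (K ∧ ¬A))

K = True, A = False, C = True, N = False

  (N → C) → ¬N = True
    N → C = True
    ¬N = True
  (¬K → N) ∧ (K ∧ ¬A) = True
    ¬K → N = True
      ¬K = False
    K ∧ ¬A = True
      ¬A = True
Both conjuncts True, so the formula holds.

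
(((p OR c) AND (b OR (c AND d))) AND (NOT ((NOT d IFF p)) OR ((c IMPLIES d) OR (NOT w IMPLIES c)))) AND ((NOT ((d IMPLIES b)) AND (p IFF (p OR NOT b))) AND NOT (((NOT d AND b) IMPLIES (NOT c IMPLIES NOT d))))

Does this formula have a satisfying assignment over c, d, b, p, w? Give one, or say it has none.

The conjunct NOT (((NOT d AND b) IMPLIES (NOT c IMPLIES NOT d))) is unsatisfiable on its own:
  c=F, d=F, b=F: evaluates to False.
  c=F, d=F, b=T: evaluates to False.
  c=F, d=T, b=F: evaluates to False.
  c=F, d=T, b=T: evaluates to False.
  c=T, d=F, b=F: evaluates to False.
  c=T, d=F, b=T: evaluates to False.
  c=T, d=T, b=F: evaluates to False.
  c=T, d=T, b=T: evaluates to False.
So the whole conjunction is unsatisfiable.

UNSATISFIABLE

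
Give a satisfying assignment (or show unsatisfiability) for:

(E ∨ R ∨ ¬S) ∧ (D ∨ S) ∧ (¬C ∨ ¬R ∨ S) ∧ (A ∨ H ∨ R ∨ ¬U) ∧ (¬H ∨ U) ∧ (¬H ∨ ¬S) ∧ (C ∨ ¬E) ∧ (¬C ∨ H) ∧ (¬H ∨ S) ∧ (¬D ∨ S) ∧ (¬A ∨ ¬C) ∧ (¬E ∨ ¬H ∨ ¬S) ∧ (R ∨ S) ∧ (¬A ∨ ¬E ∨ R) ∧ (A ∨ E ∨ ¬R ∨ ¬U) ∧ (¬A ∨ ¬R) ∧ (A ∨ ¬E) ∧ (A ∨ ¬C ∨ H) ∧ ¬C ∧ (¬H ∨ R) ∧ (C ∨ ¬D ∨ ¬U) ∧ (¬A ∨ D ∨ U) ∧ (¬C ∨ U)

Unit clause (¬C) forces C = False.
In (C ∨ ¬E) only ¬E is left, so E = False.
Set U = False.
  then (¬H ∨ U) forces H = False.
Try A = True:
  (¬A ∨ ¬R) forces R = False.
  (E ∨ R ∨ ¬S) forces S = False.
  clause (R ∨ S) is falsified — backtrack.
So A = False.
Set D = True.
  then (¬D ∨ S) forces S = True.
  then (E ∨ R ∨ ¬S) forces R = True.
All clauses satisfied.

U = False, E = False, A = False, D = True, H = False, C = False, S = True, R = True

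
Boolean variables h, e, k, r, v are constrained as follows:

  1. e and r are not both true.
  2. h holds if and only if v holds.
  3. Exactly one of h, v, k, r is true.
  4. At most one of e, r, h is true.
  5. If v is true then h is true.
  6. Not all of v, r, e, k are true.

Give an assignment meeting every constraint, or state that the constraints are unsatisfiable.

h: False; e: False; k: False; r: True; v: False

  (1) e=F, r=T — not both ✓
  (2) h=F, v=F — same ✓
  (3) {h, v, k, r}: 1 true — exactly one ✓
  (4) {e, r, h}: 1 true — at most one ✓
  (5) v=F ⇒ h: vacuous ✓
  (6) {v, r, e, k}: 1/4 true — not all ✓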